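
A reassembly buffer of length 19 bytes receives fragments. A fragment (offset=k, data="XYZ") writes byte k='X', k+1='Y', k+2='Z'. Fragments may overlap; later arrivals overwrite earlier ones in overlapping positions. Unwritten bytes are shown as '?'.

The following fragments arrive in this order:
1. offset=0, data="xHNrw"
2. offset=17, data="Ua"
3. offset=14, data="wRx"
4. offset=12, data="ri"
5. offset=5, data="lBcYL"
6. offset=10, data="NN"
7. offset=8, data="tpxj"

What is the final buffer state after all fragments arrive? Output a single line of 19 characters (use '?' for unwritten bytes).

Fragment 1: offset=0 data="xHNrw" -> buffer=xHNrw??????????????
Fragment 2: offset=17 data="Ua" -> buffer=xHNrw????????????Ua
Fragment 3: offset=14 data="wRx" -> buffer=xHNrw?????????wRxUa
Fragment 4: offset=12 data="ri" -> buffer=xHNrw???????riwRxUa
Fragment 5: offset=5 data="lBcYL" -> buffer=xHNrwlBcYL??riwRxUa
Fragment 6: offset=10 data="NN" -> buffer=xHNrwlBcYLNNriwRxUa
Fragment 7: offset=8 data="tpxj" -> buffer=xHNrwlBctpxjriwRxUa

Answer: xHNrwlBctpxjriwRxUa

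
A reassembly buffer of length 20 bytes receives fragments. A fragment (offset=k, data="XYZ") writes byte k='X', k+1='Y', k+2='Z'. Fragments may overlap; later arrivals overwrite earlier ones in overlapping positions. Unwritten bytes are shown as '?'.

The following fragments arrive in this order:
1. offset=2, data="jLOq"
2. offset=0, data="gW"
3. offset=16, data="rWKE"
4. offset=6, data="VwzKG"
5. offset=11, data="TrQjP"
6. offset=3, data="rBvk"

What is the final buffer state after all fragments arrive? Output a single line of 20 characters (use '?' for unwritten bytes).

Answer: gWjrBvkwzKGTrQjPrWKE

Derivation:
Fragment 1: offset=2 data="jLOq" -> buffer=??jLOq??????????????
Fragment 2: offset=0 data="gW" -> buffer=gWjLOq??????????????
Fragment 3: offset=16 data="rWKE" -> buffer=gWjLOq??????????rWKE
Fragment 4: offset=6 data="VwzKG" -> buffer=gWjLOqVwzKG?????rWKE
Fragment 5: offset=11 data="TrQjP" -> buffer=gWjLOqVwzKGTrQjPrWKE
Fragment 6: offset=3 data="rBvk" -> buffer=gWjrBvkwzKGTrQjPrWKE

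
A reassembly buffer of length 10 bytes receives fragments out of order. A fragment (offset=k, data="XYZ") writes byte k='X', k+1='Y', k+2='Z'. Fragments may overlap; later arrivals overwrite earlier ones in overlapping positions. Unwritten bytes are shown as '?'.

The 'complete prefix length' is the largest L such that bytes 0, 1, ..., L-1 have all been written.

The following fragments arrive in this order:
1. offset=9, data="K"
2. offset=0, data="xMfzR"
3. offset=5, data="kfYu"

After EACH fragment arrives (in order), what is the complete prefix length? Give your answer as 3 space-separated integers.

Fragment 1: offset=9 data="K" -> buffer=?????????K -> prefix_len=0
Fragment 2: offset=0 data="xMfzR" -> buffer=xMfzR????K -> prefix_len=5
Fragment 3: offset=5 data="kfYu" -> buffer=xMfzRkfYuK -> prefix_len=10

Answer: 0 5 10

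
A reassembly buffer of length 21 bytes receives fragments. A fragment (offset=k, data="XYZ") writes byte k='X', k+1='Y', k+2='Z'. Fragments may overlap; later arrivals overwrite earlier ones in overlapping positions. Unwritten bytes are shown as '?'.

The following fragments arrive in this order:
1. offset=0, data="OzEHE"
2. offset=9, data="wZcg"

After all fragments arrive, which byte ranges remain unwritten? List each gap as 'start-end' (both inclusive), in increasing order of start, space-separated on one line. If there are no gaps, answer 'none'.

Answer: 5-8 13-20

Derivation:
Fragment 1: offset=0 len=5
Fragment 2: offset=9 len=4
Gaps: 5-8 13-20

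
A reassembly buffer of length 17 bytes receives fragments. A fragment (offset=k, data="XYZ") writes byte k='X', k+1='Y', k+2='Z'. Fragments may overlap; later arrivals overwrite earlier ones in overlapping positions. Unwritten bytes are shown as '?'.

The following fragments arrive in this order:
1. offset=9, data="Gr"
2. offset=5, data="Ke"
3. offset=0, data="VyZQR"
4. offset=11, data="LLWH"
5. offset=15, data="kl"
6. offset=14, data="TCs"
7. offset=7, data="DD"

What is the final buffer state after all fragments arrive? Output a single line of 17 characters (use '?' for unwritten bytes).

Fragment 1: offset=9 data="Gr" -> buffer=?????????Gr??????
Fragment 2: offset=5 data="Ke" -> buffer=?????Ke??Gr??????
Fragment 3: offset=0 data="VyZQR" -> buffer=VyZQRKe??Gr??????
Fragment 4: offset=11 data="LLWH" -> buffer=VyZQRKe??GrLLWH??
Fragment 5: offset=15 data="kl" -> buffer=VyZQRKe??GrLLWHkl
Fragment 6: offset=14 data="TCs" -> buffer=VyZQRKe??GrLLWTCs
Fragment 7: offset=7 data="DD" -> buffer=VyZQRKeDDGrLLWTCs

Answer: VyZQRKeDDGrLLWTCs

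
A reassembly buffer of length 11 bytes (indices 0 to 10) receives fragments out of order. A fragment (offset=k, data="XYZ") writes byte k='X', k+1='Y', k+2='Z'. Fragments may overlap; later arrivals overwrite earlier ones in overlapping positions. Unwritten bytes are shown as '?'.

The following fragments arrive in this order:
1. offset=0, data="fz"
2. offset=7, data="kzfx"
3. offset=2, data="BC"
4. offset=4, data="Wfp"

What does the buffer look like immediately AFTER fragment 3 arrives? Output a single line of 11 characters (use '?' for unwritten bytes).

Fragment 1: offset=0 data="fz" -> buffer=fz?????????
Fragment 2: offset=7 data="kzfx" -> buffer=fz?????kzfx
Fragment 3: offset=2 data="BC" -> buffer=fzBC???kzfx

Answer: fzBC???kzfx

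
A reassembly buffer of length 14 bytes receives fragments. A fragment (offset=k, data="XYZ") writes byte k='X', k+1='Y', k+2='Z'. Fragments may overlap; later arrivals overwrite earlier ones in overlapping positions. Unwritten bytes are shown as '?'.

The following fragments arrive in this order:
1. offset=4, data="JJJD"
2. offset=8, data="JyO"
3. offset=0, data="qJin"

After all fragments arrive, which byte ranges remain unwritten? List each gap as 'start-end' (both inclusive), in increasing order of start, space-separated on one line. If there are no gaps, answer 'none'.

Answer: 11-13

Derivation:
Fragment 1: offset=4 len=4
Fragment 2: offset=8 len=3
Fragment 3: offset=0 len=4
Gaps: 11-13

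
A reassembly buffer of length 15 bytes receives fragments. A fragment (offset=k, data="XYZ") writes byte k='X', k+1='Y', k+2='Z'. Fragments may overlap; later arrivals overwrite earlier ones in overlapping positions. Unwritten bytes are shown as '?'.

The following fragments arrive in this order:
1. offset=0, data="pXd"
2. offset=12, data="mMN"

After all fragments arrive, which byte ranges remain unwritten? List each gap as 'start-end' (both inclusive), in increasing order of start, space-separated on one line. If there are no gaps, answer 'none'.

Fragment 1: offset=0 len=3
Fragment 2: offset=12 len=3
Gaps: 3-11

Answer: 3-11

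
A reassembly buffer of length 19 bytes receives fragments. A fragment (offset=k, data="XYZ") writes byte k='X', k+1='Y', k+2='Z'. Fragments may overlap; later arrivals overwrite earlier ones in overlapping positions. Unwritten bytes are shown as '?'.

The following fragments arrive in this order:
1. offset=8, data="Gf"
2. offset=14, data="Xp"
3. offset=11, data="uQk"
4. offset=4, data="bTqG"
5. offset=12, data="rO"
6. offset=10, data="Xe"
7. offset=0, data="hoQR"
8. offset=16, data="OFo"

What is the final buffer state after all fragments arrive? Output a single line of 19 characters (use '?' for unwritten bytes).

Fragment 1: offset=8 data="Gf" -> buffer=????????Gf?????????
Fragment 2: offset=14 data="Xp" -> buffer=????????Gf????Xp???
Fragment 3: offset=11 data="uQk" -> buffer=????????Gf?uQkXp???
Fragment 4: offset=4 data="bTqG" -> buffer=????bTqGGf?uQkXp???
Fragment 5: offset=12 data="rO" -> buffer=????bTqGGf?urOXp???
Fragment 6: offset=10 data="Xe" -> buffer=????bTqGGfXerOXp???
Fragment 7: offset=0 data="hoQR" -> buffer=hoQRbTqGGfXerOXp???
Fragment 8: offset=16 data="OFo" -> buffer=hoQRbTqGGfXerOXpOFo

Answer: hoQRbTqGGfXerOXpOFo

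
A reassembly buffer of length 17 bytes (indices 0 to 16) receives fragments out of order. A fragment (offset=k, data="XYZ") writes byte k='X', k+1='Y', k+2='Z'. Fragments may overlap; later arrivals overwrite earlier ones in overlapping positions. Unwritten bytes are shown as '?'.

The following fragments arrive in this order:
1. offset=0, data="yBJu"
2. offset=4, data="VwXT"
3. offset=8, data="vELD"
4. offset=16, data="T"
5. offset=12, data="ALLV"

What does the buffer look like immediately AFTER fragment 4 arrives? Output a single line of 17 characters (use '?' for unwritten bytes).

Fragment 1: offset=0 data="yBJu" -> buffer=yBJu?????????????
Fragment 2: offset=4 data="VwXT" -> buffer=yBJuVwXT?????????
Fragment 3: offset=8 data="vELD" -> buffer=yBJuVwXTvELD?????
Fragment 4: offset=16 data="T" -> buffer=yBJuVwXTvELD????T

Answer: yBJuVwXTvELD????T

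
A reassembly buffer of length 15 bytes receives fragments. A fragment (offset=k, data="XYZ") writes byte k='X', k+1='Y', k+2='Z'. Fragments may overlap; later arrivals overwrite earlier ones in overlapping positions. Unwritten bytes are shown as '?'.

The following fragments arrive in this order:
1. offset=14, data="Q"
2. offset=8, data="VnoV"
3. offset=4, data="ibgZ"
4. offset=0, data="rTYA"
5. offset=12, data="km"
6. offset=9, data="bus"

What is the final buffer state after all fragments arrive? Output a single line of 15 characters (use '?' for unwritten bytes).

Fragment 1: offset=14 data="Q" -> buffer=??????????????Q
Fragment 2: offset=8 data="VnoV" -> buffer=????????VnoV??Q
Fragment 3: offset=4 data="ibgZ" -> buffer=????ibgZVnoV??Q
Fragment 4: offset=0 data="rTYA" -> buffer=rTYAibgZVnoV??Q
Fragment 5: offset=12 data="km" -> buffer=rTYAibgZVnoVkmQ
Fragment 6: offset=9 data="bus" -> buffer=rTYAibgZVbuskmQ

Answer: rTYAibgZVbuskmQ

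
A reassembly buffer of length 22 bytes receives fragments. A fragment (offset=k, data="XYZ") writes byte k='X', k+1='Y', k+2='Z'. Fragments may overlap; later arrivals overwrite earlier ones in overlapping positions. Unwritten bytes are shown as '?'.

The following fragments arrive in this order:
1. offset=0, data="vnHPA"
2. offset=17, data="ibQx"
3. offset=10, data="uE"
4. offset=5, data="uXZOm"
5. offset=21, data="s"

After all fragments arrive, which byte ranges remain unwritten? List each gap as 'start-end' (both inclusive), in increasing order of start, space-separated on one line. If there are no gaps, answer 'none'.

Answer: 12-16

Derivation:
Fragment 1: offset=0 len=5
Fragment 2: offset=17 len=4
Fragment 3: offset=10 len=2
Fragment 4: offset=5 len=5
Fragment 5: offset=21 len=1
Gaps: 12-16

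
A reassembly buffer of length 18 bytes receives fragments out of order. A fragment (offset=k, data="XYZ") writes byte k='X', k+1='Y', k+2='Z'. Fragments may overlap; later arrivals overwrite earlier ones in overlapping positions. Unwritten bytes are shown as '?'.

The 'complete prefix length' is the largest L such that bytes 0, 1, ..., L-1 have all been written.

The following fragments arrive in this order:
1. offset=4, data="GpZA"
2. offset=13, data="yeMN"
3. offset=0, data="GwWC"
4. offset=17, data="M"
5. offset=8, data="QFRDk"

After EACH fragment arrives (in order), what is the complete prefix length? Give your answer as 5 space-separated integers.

Answer: 0 0 8 8 18

Derivation:
Fragment 1: offset=4 data="GpZA" -> buffer=????GpZA?????????? -> prefix_len=0
Fragment 2: offset=13 data="yeMN" -> buffer=????GpZA?????yeMN? -> prefix_len=0
Fragment 3: offset=0 data="GwWC" -> buffer=GwWCGpZA?????yeMN? -> prefix_len=8
Fragment 4: offset=17 data="M" -> buffer=GwWCGpZA?????yeMNM -> prefix_len=8
Fragment 5: offset=8 data="QFRDk" -> buffer=GwWCGpZAQFRDkyeMNM -> prefix_len=18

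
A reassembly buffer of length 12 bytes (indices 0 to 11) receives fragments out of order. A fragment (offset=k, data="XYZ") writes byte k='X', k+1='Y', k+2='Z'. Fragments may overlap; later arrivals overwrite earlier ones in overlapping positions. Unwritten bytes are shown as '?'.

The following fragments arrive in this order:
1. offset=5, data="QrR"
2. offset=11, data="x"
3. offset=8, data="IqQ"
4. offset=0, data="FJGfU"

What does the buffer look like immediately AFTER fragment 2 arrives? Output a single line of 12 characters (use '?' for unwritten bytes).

Answer: ?????QrR???x

Derivation:
Fragment 1: offset=5 data="QrR" -> buffer=?????QrR????
Fragment 2: offset=11 data="x" -> buffer=?????QrR???x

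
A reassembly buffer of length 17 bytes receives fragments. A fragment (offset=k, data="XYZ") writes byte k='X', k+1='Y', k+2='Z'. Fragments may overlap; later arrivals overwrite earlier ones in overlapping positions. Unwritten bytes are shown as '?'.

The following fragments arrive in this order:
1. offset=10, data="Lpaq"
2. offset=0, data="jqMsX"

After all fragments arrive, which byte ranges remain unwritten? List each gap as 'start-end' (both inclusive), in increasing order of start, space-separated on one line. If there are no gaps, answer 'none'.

Answer: 5-9 14-16

Derivation:
Fragment 1: offset=10 len=4
Fragment 2: offset=0 len=5
Gaps: 5-9 14-16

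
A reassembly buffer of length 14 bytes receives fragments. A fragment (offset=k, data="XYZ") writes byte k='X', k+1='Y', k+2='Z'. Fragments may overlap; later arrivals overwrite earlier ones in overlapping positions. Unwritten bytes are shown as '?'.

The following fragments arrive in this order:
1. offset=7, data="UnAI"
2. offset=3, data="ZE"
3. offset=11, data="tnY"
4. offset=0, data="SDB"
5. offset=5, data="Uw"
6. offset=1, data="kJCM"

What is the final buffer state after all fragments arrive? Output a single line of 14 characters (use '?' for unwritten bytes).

Fragment 1: offset=7 data="UnAI" -> buffer=???????UnAI???
Fragment 2: offset=3 data="ZE" -> buffer=???ZE??UnAI???
Fragment 3: offset=11 data="tnY" -> buffer=???ZE??UnAItnY
Fragment 4: offset=0 data="SDB" -> buffer=SDBZE??UnAItnY
Fragment 5: offset=5 data="Uw" -> buffer=SDBZEUwUnAItnY
Fragment 6: offset=1 data="kJCM" -> buffer=SkJCMUwUnAItnY

Answer: SkJCMUwUnAItnY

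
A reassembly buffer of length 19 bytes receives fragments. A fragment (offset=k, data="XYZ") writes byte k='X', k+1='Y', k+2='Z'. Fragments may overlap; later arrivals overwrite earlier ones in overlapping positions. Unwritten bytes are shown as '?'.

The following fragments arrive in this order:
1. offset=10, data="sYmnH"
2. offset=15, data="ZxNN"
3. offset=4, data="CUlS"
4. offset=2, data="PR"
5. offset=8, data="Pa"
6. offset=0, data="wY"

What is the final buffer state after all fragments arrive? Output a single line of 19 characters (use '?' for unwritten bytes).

Answer: wYPRCUlSPasYmnHZxNN

Derivation:
Fragment 1: offset=10 data="sYmnH" -> buffer=??????????sYmnH????
Fragment 2: offset=15 data="ZxNN" -> buffer=??????????sYmnHZxNN
Fragment 3: offset=4 data="CUlS" -> buffer=????CUlS??sYmnHZxNN
Fragment 4: offset=2 data="PR" -> buffer=??PRCUlS??sYmnHZxNN
Fragment 5: offset=8 data="Pa" -> buffer=??PRCUlSPasYmnHZxNN
Fragment 6: offset=0 data="wY" -> buffer=wYPRCUlSPasYmnHZxNN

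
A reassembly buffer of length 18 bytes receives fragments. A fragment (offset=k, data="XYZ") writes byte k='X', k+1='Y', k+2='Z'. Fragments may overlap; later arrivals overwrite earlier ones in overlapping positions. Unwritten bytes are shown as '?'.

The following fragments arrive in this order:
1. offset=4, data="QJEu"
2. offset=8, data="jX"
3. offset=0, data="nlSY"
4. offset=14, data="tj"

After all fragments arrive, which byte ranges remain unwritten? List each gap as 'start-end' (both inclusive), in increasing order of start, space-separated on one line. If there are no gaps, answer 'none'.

Fragment 1: offset=4 len=4
Fragment 2: offset=8 len=2
Fragment 3: offset=0 len=4
Fragment 4: offset=14 len=2
Gaps: 10-13 16-17

Answer: 10-13 16-17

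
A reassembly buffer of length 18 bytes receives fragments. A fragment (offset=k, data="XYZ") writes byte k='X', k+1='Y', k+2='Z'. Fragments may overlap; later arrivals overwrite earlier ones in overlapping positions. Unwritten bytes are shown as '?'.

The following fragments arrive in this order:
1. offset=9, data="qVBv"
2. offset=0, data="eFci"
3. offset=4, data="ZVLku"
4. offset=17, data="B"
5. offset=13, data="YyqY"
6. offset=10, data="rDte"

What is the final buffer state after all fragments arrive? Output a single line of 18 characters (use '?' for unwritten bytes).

Answer: eFciZVLkuqrDteyqYB

Derivation:
Fragment 1: offset=9 data="qVBv" -> buffer=?????????qVBv?????
Fragment 2: offset=0 data="eFci" -> buffer=eFci?????qVBv?????
Fragment 3: offset=4 data="ZVLku" -> buffer=eFciZVLkuqVBv?????
Fragment 4: offset=17 data="B" -> buffer=eFciZVLkuqVBv????B
Fragment 5: offset=13 data="YyqY" -> buffer=eFciZVLkuqVBvYyqYB
Fragment 6: offset=10 data="rDte" -> buffer=eFciZVLkuqrDteyqYB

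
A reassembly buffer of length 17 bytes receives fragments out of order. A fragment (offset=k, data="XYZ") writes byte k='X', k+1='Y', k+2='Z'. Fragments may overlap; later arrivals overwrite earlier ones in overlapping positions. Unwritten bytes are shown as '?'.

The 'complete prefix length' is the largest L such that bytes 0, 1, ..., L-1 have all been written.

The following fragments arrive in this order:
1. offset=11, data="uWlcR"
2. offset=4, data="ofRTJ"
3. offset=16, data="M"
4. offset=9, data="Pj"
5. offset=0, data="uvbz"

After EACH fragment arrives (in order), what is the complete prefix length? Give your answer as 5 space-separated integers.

Fragment 1: offset=11 data="uWlcR" -> buffer=???????????uWlcR? -> prefix_len=0
Fragment 2: offset=4 data="ofRTJ" -> buffer=????ofRTJ??uWlcR? -> prefix_len=0
Fragment 3: offset=16 data="M" -> buffer=????ofRTJ??uWlcRM -> prefix_len=0
Fragment 4: offset=9 data="Pj" -> buffer=????ofRTJPjuWlcRM -> prefix_len=0
Fragment 5: offset=0 data="uvbz" -> buffer=uvbzofRTJPjuWlcRM -> prefix_len=17

Answer: 0 0 0 0 17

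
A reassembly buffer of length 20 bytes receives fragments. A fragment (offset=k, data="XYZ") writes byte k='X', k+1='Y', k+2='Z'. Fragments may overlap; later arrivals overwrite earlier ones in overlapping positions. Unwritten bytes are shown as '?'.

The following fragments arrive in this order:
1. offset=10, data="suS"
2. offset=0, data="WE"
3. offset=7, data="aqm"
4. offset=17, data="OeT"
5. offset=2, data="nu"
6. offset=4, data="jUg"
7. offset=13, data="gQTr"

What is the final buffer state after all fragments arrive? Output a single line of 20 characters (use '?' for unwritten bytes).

Fragment 1: offset=10 data="suS" -> buffer=??????????suS???????
Fragment 2: offset=0 data="WE" -> buffer=WE????????suS???????
Fragment 3: offset=7 data="aqm" -> buffer=WE?????aqmsuS???????
Fragment 4: offset=17 data="OeT" -> buffer=WE?????aqmsuS????OeT
Fragment 5: offset=2 data="nu" -> buffer=WEnu???aqmsuS????OeT
Fragment 6: offset=4 data="jUg" -> buffer=WEnujUgaqmsuS????OeT
Fragment 7: offset=13 data="gQTr" -> buffer=WEnujUgaqmsuSgQTrOeT

Answer: WEnujUgaqmsuSgQTrOeT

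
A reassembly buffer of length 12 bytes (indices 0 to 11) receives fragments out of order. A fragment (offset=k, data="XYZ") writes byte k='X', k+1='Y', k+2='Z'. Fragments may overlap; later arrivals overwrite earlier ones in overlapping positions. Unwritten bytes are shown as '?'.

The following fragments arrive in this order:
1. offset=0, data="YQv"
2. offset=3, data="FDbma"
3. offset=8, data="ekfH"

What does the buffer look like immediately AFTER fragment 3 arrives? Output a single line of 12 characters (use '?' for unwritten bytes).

Answer: YQvFDbmaekfH

Derivation:
Fragment 1: offset=0 data="YQv" -> buffer=YQv?????????
Fragment 2: offset=3 data="FDbma" -> buffer=YQvFDbma????
Fragment 3: offset=8 data="ekfH" -> buffer=YQvFDbmaekfH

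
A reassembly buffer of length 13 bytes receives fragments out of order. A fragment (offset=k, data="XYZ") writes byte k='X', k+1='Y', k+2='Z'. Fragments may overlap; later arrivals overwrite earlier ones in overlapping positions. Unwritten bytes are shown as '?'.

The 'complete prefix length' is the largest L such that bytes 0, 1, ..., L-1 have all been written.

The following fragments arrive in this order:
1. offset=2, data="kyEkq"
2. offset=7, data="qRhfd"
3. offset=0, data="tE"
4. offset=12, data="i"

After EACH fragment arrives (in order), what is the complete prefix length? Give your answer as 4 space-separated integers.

Fragment 1: offset=2 data="kyEkq" -> buffer=??kyEkq?????? -> prefix_len=0
Fragment 2: offset=7 data="qRhfd" -> buffer=??kyEkqqRhfd? -> prefix_len=0
Fragment 3: offset=0 data="tE" -> buffer=tEkyEkqqRhfd? -> prefix_len=12
Fragment 4: offset=12 data="i" -> buffer=tEkyEkqqRhfdi -> prefix_len=13

Answer: 0 0 12 13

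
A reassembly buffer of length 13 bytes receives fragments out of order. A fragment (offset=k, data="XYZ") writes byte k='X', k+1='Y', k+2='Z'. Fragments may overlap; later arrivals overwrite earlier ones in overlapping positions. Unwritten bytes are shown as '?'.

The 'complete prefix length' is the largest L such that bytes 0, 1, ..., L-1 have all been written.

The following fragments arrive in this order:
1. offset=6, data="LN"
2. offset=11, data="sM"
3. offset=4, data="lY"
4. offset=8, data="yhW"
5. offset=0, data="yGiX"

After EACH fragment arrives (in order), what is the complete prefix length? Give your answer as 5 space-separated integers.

Answer: 0 0 0 0 13

Derivation:
Fragment 1: offset=6 data="LN" -> buffer=??????LN????? -> prefix_len=0
Fragment 2: offset=11 data="sM" -> buffer=??????LN???sM -> prefix_len=0
Fragment 3: offset=4 data="lY" -> buffer=????lYLN???sM -> prefix_len=0
Fragment 4: offset=8 data="yhW" -> buffer=????lYLNyhWsM -> prefix_len=0
Fragment 5: offset=0 data="yGiX" -> buffer=yGiXlYLNyhWsM -> prefix_len=13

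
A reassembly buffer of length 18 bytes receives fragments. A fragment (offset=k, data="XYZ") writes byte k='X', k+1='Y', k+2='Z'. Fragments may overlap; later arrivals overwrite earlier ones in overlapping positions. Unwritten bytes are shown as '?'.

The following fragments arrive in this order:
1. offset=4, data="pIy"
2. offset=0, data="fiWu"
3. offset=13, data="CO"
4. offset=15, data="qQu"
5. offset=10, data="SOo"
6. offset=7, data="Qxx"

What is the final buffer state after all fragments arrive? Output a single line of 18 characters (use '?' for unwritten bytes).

Answer: fiWupIyQxxSOoCOqQu

Derivation:
Fragment 1: offset=4 data="pIy" -> buffer=????pIy???????????
Fragment 2: offset=0 data="fiWu" -> buffer=fiWupIy???????????
Fragment 3: offset=13 data="CO" -> buffer=fiWupIy??????CO???
Fragment 4: offset=15 data="qQu" -> buffer=fiWupIy??????COqQu
Fragment 5: offset=10 data="SOo" -> buffer=fiWupIy???SOoCOqQu
Fragment 6: offset=7 data="Qxx" -> buffer=fiWupIyQxxSOoCOqQu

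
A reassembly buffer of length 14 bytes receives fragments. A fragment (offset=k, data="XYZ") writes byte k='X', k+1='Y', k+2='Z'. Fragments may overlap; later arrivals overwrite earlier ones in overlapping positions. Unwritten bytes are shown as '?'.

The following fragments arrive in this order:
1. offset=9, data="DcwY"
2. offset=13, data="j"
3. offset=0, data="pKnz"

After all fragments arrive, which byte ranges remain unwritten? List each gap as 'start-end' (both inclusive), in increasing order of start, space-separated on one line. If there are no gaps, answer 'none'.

Answer: 4-8

Derivation:
Fragment 1: offset=9 len=4
Fragment 2: offset=13 len=1
Fragment 3: offset=0 len=4
Gaps: 4-8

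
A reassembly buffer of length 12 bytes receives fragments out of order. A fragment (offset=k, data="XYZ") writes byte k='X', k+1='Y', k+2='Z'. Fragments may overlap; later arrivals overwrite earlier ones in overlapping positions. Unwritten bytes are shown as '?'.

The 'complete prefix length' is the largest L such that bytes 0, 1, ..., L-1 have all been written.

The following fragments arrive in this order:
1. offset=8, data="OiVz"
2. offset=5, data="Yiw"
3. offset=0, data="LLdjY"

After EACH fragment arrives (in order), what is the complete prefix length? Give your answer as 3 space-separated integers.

Answer: 0 0 12

Derivation:
Fragment 1: offset=8 data="OiVz" -> buffer=????????OiVz -> prefix_len=0
Fragment 2: offset=5 data="Yiw" -> buffer=?????YiwOiVz -> prefix_len=0
Fragment 3: offset=0 data="LLdjY" -> buffer=LLdjYYiwOiVz -> prefix_len=12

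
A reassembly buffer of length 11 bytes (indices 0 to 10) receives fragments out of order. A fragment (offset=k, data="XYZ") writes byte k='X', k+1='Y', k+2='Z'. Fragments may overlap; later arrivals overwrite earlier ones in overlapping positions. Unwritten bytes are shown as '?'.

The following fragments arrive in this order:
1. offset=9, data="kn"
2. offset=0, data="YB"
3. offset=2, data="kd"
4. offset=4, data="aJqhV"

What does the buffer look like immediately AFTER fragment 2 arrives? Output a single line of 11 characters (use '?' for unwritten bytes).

Answer: YB???????kn

Derivation:
Fragment 1: offset=9 data="kn" -> buffer=?????????kn
Fragment 2: offset=0 data="YB" -> buffer=YB???????kn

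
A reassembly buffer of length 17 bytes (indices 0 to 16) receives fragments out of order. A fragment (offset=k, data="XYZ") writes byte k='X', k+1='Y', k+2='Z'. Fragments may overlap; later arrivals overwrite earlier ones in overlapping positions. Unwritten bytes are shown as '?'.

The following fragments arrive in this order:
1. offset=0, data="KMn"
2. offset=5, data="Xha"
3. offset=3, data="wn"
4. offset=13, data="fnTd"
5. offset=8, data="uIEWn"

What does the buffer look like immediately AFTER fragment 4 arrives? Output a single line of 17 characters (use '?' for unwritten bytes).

Answer: KMnwnXha?????fnTd

Derivation:
Fragment 1: offset=0 data="KMn" -> buffer=KMn??????????????
Fragment 2: offset=5 data="Xha" -> buffer=KMn??Xha?????????
Fragment 3: offset=3 data="wn" -> buffer=KMnwnXha?????????
Fragment 4: offset=13 data="fnTd" -> buffer=KMnwnXha?????fnTd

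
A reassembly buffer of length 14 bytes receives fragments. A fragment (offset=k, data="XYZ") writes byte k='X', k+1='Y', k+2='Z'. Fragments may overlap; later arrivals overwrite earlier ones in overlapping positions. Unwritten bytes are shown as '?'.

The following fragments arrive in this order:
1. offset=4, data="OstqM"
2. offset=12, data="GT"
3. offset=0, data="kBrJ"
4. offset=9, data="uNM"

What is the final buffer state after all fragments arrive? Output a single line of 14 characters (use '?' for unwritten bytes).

Answer: kBrJOstqMuNMGT

Derivation:
Fragment 1: offset=4 data="OstqM" -> buffer=????OstqM?????
Fragment 2: offset=12 data="GT" -> buffer=????OstqM???GT
Fragment 3: offset=0 data="kBrJ" -> buffer=kBrJOstqM???GT
Fragment 4: offset=9 data="uNM" -> buffer=kBrJOstqMuNMGT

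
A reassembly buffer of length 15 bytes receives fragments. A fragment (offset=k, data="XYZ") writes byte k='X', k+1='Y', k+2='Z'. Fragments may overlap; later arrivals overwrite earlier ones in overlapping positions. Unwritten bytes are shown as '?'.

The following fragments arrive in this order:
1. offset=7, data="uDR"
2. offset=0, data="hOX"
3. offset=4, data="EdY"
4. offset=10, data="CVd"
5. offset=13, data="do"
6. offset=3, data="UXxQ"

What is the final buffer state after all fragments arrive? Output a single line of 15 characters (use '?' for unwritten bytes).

Fragment 1: offset=7 data="uDR" -> buffer=???????uDR?????
Fragment 2: offset=0 data="hOX" -> buffer=hOX????uDR?????
Fragment 3: offset=4 data="EdY" -> buffer=hOX?EdYuDR?????
Fragment 4: offset=10 data="CVd" -> buffer=hOX?EdYuDRCVd??
Fragment 5: offset=13 data="do" -> buffer=hOX?EdYuDRCVddo
Fragment 6: offset=3 data="UXxQ" -> buffer=hOXUXxQuDRCVddo

Answer: hOXUXxQuDRCVddo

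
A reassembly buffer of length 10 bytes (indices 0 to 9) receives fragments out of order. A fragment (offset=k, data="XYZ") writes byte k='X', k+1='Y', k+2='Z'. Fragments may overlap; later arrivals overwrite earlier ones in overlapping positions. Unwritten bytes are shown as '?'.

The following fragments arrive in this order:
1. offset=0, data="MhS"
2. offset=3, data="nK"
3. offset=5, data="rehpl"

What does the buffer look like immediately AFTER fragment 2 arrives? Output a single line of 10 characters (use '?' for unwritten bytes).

Fragment 1: offset=0 data="MhS" -> buffer=MhS???????
Fragment 2: offset=3 data="nK" -> buffer=MhSnK?????

Answer: MhSnK?????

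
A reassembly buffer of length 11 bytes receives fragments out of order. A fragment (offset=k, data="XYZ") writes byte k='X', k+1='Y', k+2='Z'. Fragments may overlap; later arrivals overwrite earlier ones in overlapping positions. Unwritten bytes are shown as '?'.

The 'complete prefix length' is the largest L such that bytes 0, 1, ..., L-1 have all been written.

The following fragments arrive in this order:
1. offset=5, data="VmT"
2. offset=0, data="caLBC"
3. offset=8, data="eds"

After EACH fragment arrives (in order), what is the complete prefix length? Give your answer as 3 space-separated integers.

Answer: 0 8 11

Derivation:
Fragment 1: offset=5 data="VmT" -> buffer=?????VmT??? -> prefix_len=0
Fragment 2: offset=0 data="caLBC" -> buffer=caLBCVmT??? -> prefix_len=8
Fragment 3: offset=8 data="eds" -> buffer=caLBCVmTeds -> prefix_len=11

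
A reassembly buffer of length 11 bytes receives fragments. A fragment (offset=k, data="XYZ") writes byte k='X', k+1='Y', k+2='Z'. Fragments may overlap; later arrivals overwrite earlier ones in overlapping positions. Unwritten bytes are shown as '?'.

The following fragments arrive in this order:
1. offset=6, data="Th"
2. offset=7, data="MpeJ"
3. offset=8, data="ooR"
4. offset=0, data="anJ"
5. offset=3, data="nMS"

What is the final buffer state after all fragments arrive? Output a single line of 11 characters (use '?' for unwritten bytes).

Answer: anJnMSTMooR

Derivation:
Fragment 1: offset=6 data="Th" -> buffer=??????Th???
Fragment 2: offset=7 data="MpeJ" -> buffer=??????TMpeJ
Fragment 3: offset=8 data="ooR" -> buffer=??????TMooR
Fragment 4: offset=0 data="anJ" -> buffer=anJ???TMooR
Fragment 5: offset=3 data="nMS" -> buffer=anJnMSTMooR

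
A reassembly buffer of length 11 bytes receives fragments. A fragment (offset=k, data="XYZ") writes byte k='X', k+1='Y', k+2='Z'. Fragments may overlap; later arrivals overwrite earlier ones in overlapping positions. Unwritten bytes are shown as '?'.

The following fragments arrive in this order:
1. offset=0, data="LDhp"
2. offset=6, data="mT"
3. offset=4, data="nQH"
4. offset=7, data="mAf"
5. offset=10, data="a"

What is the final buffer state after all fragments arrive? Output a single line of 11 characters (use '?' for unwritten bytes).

Fragment 1: offset=0 data="LDhp" -> buffer=LDhp???????
Fragment 2: offset=6 data="mT" -> buffer=LDhp??mT???
Fragment 3: offset=4 data="nQH" -> buffer=LDhpnQHT???
Fragment 4: offset=7 data="mAf" -> buffer=LDhpnQHmAf?
Fragment 5: offset=10 data="a" -> buffer=LDhpnQHmAfa

Answer: LDhpnQHmAfa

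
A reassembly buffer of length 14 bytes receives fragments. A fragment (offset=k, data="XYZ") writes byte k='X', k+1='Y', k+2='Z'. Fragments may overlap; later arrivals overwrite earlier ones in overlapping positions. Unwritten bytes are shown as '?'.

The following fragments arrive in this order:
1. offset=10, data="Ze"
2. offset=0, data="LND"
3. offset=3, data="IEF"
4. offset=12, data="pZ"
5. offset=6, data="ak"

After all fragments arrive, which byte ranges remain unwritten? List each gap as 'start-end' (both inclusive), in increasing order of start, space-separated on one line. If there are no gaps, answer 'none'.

Fragment 1: offset=10 len=2
Fragment 2: offset=0 len=3
Fragment 3: offset=3 len=3
Fragment 4: offset=12 len=2
Fragment 5: offset=6 len=2
Gaps: 8-9

Answer: 8-9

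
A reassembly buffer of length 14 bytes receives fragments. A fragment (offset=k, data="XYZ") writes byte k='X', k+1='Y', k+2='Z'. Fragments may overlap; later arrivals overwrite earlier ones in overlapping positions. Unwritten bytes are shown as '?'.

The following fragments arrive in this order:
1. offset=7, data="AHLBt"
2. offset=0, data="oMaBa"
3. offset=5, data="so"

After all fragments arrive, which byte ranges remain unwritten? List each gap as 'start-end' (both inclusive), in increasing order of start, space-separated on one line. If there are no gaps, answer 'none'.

Answer: 12-13

Derivation:
Fragment 1: offset=7 len=5
Fragment 2: offset=0 len=5
Fragment 3: offset=5 len=2
Gaps: 12-13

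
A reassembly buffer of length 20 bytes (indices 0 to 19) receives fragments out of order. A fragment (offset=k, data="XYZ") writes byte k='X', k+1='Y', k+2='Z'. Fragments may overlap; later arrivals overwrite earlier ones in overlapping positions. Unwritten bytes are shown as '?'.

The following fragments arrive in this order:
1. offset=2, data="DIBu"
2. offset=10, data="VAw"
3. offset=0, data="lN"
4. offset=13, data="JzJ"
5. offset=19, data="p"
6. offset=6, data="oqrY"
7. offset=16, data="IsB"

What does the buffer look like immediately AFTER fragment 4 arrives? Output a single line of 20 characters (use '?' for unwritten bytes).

Fragment 1: offset=2 data="DIBu" -> buffer=??DIBu??????????????
Fragment 2: offset=10 data="VAw" -> buffer=??DIBu????VAw???????
Fragment 3: offset=0 data="lN" -> buffer=lNDIBu????VAw???????
Fragment 4: offset=13 data="JzJ" -> buffer=lNDIBu????VAwJzJ????

Answer: lNDIBu????VAwJzJ????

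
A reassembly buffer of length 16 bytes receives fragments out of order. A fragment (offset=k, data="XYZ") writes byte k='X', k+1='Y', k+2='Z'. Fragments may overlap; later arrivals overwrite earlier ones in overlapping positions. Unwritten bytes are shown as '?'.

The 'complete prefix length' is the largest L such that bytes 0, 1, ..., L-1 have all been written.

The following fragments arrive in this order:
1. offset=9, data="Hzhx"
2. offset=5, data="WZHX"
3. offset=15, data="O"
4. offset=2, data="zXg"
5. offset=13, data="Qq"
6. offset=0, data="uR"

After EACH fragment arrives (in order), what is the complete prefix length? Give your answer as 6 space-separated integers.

Answer: 0 0 0 0 0 16

Derivation:
Fragment 1: offset=9 data="Hzhx" -> buffer=?????????Hzhx??? -> prefix_len=0
Fragment 2: offset=5 data="WZHX" -> buffer=?????WZHXHzhx??? -> prefix_len=0
Fragment 3: offset=15 data="O" -> buffer=?????WZHXHzhx??O -> prefix_len=0
Fragment 4: offset=2 data="zXg" -> buffer=??zXgWZHXHzhx??O -> prefix_len=0
Fragment 5: offset=13 data="Qq" -> buffer=??zXgWZHXHzhxQqO -> prefix_len=0
Fragment 6: offset=0 data="uR" -> buffer=uRzXgWZHXHzhxQqO -> prefix_len=16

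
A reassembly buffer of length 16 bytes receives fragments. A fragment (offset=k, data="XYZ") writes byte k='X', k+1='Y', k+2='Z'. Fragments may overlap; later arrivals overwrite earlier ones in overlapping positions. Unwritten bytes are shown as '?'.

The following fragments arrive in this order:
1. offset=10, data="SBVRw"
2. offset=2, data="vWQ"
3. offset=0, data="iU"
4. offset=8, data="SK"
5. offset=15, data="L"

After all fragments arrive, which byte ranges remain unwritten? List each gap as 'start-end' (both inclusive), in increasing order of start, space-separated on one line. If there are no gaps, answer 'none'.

Fragment 1: offset=10 len=5
Fragment 2: offset=2 len=3
Fragment 3: offset=0 len=2
Fragment 4: offset=8 len=2
Fragment 5: offset=15 len=1
Gaps: 5-7

Answer: 5-7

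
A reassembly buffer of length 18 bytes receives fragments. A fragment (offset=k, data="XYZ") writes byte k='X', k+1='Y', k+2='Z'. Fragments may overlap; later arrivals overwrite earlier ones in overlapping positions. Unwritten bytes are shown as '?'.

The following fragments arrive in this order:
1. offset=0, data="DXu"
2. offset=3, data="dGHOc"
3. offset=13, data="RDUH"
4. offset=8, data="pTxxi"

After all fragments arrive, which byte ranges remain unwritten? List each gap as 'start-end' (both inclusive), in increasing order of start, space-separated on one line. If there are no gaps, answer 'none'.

Fragment 1: offset=0 len=3
Fragment 2: offset=3 len=5
Fragment 3: offset=13 len=4
Fragment 4: offset=8 len=5
Gaps: 17-17

Answer: 17-17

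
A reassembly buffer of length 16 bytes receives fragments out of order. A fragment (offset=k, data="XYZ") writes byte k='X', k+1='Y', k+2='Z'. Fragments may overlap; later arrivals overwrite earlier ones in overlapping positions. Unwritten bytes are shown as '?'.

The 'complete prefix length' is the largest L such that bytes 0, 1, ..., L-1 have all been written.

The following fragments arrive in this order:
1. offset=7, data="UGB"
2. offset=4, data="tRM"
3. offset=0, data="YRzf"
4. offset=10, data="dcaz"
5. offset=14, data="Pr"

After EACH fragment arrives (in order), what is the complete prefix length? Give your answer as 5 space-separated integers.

Answer: 0 0 10 14 16

Derivation:
Fragment 1: offset=7 data="UGB" -> buffer=???????UGB?????? -> prefix_len=0
Fragment 2: offset=4 data="tRM" -> buffer=????tRMUGB?????? -> prefix_len=0
Fragment 3: offset=0 data="YRzf" -> buffer=YRzftRMUGB?????? -> prefix_len=10
Fragment 4: offset=10 data="dcaz" -> buffer=YRzftRMUGBdcaz?? -> prefix_len=14
Fragment 5: offset=14 data="Pr" -> buffer=YRzftRMUGBdcazPr -> prefix_len=16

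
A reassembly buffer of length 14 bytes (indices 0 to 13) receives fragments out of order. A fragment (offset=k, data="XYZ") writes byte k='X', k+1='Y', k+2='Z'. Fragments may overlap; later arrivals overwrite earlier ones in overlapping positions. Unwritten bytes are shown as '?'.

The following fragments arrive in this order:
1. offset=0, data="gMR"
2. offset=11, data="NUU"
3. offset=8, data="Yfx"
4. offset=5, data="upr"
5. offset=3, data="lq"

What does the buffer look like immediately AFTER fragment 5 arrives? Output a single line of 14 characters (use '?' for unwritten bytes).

Fragment 1: offset=0 data="gMR" -> buffer=gMR???????????
Fragment 2: offset=11 data="NUU" -> buffer=gMR????????NUU
Fragment 3: offset=8 data="Yfx" -> buffer=gMR?????YfxNUU
Fragment 4: offset=5 data="upr" -> buffer=gMR??uprYfxNUU
Fragment 5: offset=3 data="lq" -> buffer=gMRlquprYfxNUU

Answer: gMRlquprYfxNUU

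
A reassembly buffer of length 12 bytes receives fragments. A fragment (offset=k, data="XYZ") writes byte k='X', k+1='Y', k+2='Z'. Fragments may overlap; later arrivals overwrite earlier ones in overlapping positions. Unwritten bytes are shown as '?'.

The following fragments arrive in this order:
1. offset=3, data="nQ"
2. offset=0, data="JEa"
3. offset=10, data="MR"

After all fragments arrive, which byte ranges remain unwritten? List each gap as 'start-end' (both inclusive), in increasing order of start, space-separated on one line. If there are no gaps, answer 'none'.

Fragment 1: offset=3 len=2
Fragment 2: offset=0 len=3
Fragment 3: offset=10 len=2
Gaps: 5-9

Answer: 5-9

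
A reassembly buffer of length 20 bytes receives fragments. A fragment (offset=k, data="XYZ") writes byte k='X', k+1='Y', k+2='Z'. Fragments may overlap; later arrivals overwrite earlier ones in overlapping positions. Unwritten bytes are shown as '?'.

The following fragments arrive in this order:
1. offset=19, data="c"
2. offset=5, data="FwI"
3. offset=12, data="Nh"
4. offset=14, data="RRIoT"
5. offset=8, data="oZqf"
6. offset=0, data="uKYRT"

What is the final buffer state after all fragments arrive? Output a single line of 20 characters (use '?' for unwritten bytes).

Answer: uKYRTFwIoZqfNhRRIoTc

Derivation:
Fragment 1: offset=19 data="c" -> buffer=???????????????????c
Fragment 2: offset=5 data="FwI" -> buffer=?????FwI???????????c
Fragment 3: offset=12 data="Nh" -> buffer=?????FwI????Nh?????c
Fragment 4: offset=14 data="RRIoT" -> buffer=?????FwI????NhRRIoTc
Fragment 5: offset=8 data="oZqf" -> buffer=?????FwIoZqfNhRRIoTc
Fragment 6: offset=0 data="uKYRT" -> buffer=uKYRTFwIoZqfNhRRIoTc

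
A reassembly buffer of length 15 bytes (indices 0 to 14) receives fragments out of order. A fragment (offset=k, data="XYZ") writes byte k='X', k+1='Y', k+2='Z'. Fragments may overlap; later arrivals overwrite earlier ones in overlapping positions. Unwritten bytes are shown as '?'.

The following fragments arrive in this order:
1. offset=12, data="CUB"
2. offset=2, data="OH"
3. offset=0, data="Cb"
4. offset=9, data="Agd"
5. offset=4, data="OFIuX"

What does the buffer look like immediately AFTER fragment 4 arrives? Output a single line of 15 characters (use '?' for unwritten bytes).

Answer: CbOH?????AgdCUB

Derivation:
Fragment 1: offset=12 data="CUB" -> buffer=????????????CUB
Fragment 2: offset=2 data="OH" -> buffer=??OH????????CUB
Fragment 3: offset=0 data="Cb" -> buffer=CbOH????????CUB
Fragment 4: offset=9 data="Agd" -> buffer=CbOH?????AgdCUB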